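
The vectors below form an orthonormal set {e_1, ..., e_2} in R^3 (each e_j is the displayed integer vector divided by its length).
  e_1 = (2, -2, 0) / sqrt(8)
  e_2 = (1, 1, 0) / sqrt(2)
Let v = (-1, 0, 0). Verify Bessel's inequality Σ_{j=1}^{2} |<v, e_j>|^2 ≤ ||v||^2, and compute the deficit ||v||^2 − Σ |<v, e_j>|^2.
Σ |<v, e_j>|^2 = 1; ||v||^2 = 1; deficit = 0

Write each e_j = u_j / sqrt(<u_j, u_j>) where u_j is the displayed integer vector. Then <v, e_j> = <v, u_j> / sqrt(<u_j, u_j>), so |<v, e_j>|^2 = <v, u_j>^2 / <u_j, u_j>.
Coefficients: <v, e_1> = -2/sqrt(8), <v, e_2> = -1/sqrt(2).
Square and sum: Σ |<v, e_j>|^2 = 1.
Compute ||v||^2 = v·v = 1.
Deficit = 1 − 1 = 0 ≥ 0, confirming Bessel's inequality. (The deficit equals ||v − Σ <v,e_j> e_j||^2, the squared distance from v to span{e_j}.)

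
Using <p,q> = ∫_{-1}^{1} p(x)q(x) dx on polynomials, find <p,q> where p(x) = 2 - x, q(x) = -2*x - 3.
<p,q> = -32/3

Expand the product: p(x)·q(x) = 2*x^2 - x - 6.
∫_{-1}^{1} of each monomial x^k gives [2/(k+1) if k even, 0 if k odd]. Integrating term-by-term (or equivalently evaluating the antiderivative F(x) = 2*x^3/3 - x^2/2 - 6*x at the endpoints):
  F(1) − F(−1) = -35/6 − (29/6) = -32/3.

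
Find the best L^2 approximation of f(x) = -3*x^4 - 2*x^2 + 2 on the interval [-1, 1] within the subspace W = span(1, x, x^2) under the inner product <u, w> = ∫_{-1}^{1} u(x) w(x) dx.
g(x) = 79/35 - 32*x^2/7

The best approximation g ∈ W is the orthogonal projection of f onto W. Writing g = a_0 + a_1 x + a_2 x^2, the coefficients solve the normal equations G · a = b where
  G_{ij} = <φ_i, φ_j> and b_i = <f, φ_i>, with φ_0 = 1, φ_1 = x, φ_2 = x^2.
G =
  [2, 0, 2/3]
  [0, 2/3, 0]
  [2/3, 0, 2/5],
b = (22/15, 0, -34/105).
Solving gives a_0 = 79/35, a_1 = 0, a_2 = -32/7, so
  g(x) = 79/35 - 32*x^2/7.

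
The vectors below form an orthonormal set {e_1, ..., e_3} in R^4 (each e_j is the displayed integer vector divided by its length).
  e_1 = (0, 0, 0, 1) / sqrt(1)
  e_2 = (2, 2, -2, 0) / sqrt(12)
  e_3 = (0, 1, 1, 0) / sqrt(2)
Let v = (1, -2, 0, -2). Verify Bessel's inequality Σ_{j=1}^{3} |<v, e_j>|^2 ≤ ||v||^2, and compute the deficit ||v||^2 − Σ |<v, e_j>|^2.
Σ |<v, e_j>|^2 = 19/3; ||v||^2 = 9; deficit = 8/3

Write each e_j = u_j / sqrt(<u_j, u_j>) where u_j is the displayed integer vector. Then <v, e_j> = <v, u_j> / sqrt(<u_j, u_j>), so |<v, e_j>|^2 = <v, u_j>^2 / <u_j, u_j>.
Coefficients: <v, e_1> = -2/sqrt(1), <v, e_2> = -2/sqrt(12), <v, e_3> = -2/sqrt(2).
Square and sum: Σ |<v, e_j>|^2 = 19/3.
Compute ||v||^2 = v·v = 9.
Deficit = 9 − 19/3 = 8/3 ≥ 0, confirming Bessel's inequality. (The deficit equals ||v − Σ <v,e_j> e_j||^2, the squared distance from v to span{e_j}.)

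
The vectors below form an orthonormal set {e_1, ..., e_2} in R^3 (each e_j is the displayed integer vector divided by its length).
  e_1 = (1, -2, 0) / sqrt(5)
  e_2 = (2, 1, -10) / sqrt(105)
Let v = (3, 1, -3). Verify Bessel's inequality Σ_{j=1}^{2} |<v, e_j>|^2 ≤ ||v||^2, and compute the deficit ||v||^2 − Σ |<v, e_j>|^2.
Σ |<v, e_j>|^2 = 278/21; ||v||^2 = 19; deficit = 121/21

Write each e_j = u_j / sqrt(<u_j, u_j>) where u_j is the displayed integer vector. Then <v, e_j> = <v, u_j> / sqrt(<u_j, u_j>), so |<v, e_j>|^2 = <v, u_j>^2 / <u_j, u_j>.
Coefficients: <v, e_1> = 1/sqrt(5), <v, e_2> = 37/sqrt(105).
Square and sum: Σ |<v, e_j>|^2 = 278/21.
Compute ||v||^2 = v·v = 19.
Deficit = 19 − 278/21 = 121/21 ≥ 0, confirming Bessel's inequality. (The deficit equals ||v − Σ <v,e_j> e_j||^2, the squared distance from v to span{e_j}.)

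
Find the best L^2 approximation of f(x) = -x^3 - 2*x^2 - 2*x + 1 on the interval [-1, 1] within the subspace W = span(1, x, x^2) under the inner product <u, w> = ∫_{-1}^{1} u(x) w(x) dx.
g(x) = -2*x^2 - 13*x/5 + 1

The best approximation g ∈ W is the orthogonal projection of f onto W. Writing g = a_0 + a_1 x + a_2 x^2, the coefficients solve the normal equations G · a = b where
  G_{ij} = <φ_i, φ_j> and b_i = <f, φ_i>, with φ_0 = 1, φ_1 = x, φ_2 = x^2.
G =
  [2, 0, 2/3]
  [0, 2/3, 0]
  [2/3, 0, 2/5],
b = (2/3, -26/15, -2/15).
Solving gives a_0 = 1, a_1 = -13/5, a_2 = -2, so
  g(x) = -2*x^2 - 13*x/5 + 1.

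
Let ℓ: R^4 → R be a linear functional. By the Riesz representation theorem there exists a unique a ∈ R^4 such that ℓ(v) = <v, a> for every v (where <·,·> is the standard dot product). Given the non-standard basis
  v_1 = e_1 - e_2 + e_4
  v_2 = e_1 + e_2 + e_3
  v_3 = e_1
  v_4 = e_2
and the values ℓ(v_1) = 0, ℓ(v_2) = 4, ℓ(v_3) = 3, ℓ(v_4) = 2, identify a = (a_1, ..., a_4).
a = (3, 2, -1, -1)

Write a = (a_1, ..., a_4) in the standard basis. For each basis vector v_i, ℓ(v_i) = <v_i, a> is a linear equation in the a_j's. Collect the n equations into a matrix system V a = ℓ, where row i of V is v_i (expressed in the standard basis). Since V is invertible (lower-triangular with 1s on the diagonal, up to permutation), solve by back-substitution:
  V =
[[1, -1, 0, 1],
 [1, 1, 1, 0],
 [1, 0, 0, 0],
 [0, 1, 0, 0]]
  V a = (0, 4, 3, 2)
Solving gives a = (3, 2, -1, -1).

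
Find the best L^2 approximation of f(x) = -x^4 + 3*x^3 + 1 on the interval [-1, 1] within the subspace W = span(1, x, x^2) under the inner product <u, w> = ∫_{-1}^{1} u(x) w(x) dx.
g(x) = -6*x^2/7 + 9*x/5 + 38/35

The best approximation g ∈ W is the orthogonal projection of f onto W. Writing g = a_0 + a_1 x + a_2 x^2, the coefficients solve the normal equations G · a = b where
  G_{ij} = <φ_i, φ_j> and b_i = <f, φ_i>, with φ_0 = 1, φ_1 = x, φ_2 = x^2.
G =
  [2, 0, 2/3]
  [0, 2/3, 0]
  [2/3, 0, 2/5],
b = (8/5, 6/5, 8/21).
Solving gives a_0 = 38/35, a_1 = 9/5, a_2 = -6/7, so
  g(x) = -6*x^2/7 + 9*x/5 + 38/35.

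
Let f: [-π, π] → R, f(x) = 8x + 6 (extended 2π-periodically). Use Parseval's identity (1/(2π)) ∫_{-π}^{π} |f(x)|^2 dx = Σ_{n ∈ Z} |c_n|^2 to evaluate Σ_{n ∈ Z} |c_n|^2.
Σ |c_n|^2 = 64π^2/3 + 36

Expand and integrate term by term over [-π, π]:
  ∫ (8x)^2 dx = 64·(2π^3/3); ∫ 2·8·(6)·x dx = 0 (odd integrand); ∫ 6^2 dx = 36·2π.
So (1/(2π)) ∫_{-π}^{π} (8x + 6)^2 dx = 64π^2/3 + 36 = 64π^2/3 + 36.
Parseval ⇒ Σ |c_n|^2 = 64π^2/3 + 36.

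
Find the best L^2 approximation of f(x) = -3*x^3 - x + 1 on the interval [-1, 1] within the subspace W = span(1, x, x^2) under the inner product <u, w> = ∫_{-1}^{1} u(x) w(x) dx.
g(x) = 1 - 14*x/5

The best approximation g ∈ W is the orthogonal projection of f onto W. Writing g = a_0 + a_1 x + a_2 x^2, the coefficients solve the normal equations G · a = b where
  G_{ij} = <φ_i, φ_j> and b_i = <f, φ_i>, with φ_0 = 1, φ_1 = x, φ_2 = x^2.
G =
  [2, 0, 2/3]
  [0, 2/3, 0]
  [2/3, 0, 2/5],
b = (2, -28/15, 2/3).
Solving gives a_0 = 1, a_1 = -14/5, a_2 = 0, so
  g(x) = 1 - 14*x/5.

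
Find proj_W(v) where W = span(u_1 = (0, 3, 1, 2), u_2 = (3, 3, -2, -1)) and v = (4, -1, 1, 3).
proj_W(v) = (4/11, 12/11, 0, 4/11)

Set up U = [u_1 | ... | u_2] ∈ R^(4×2). The projector onto W = col(U) is P = U (U^T U)^(-1) U^T.
Compute U^T U =
  [14, 5]
  [5, 23],
and U^T v = (4, 4).
Solve U^T U · c = U^T v for the coefficients: c = (8/33, 4/33). The projection is proj_W(v) = U c.
Check: (v - proj_W(v)) · u_1 = 0  (should be 0).
Check: (v - proj_W(v)) · u_2 = 0  (should be 0).
Result: proj_W(v) = (4/11, 12/11, 0, 4/11).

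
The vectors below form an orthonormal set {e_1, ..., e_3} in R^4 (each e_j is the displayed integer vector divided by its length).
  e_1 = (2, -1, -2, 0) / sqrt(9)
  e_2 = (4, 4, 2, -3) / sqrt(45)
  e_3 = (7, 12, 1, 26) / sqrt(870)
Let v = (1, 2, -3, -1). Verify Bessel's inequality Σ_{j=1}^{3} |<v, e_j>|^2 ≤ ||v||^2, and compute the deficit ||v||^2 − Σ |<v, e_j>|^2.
Σ |<v, e_j>|^2 = 505/87; ||v||^2 = 15; deficit = 800/87

Write each e_j = u_j / sqrt(<u_j, u_j>) where u_j is the displayed integer vector. Then <v, e_j> = <v, u_j> / sqrt(<u_j, u_j>), so |<v, e_j>|^2 = <v, u_j>^2 / <u_j, u_j>.
Coefficients: <v, e_1> = 6/sqrt(9), <v, e_2> = 9/sqrt(45), <v, e_3> = 2/sqrt(870).
Square and sum: Σ |<v, e_j>|^2 = 505/87.
Compute ||v||^2 = v·v = 15.
Deficit = 15 − 505/87 = 800/87 ≥ 0, confirming Bessel's inequality. (The deficit equals ||v − Σ <v,e_j> e_j||^2, the squared distance from v to span{e_j}.)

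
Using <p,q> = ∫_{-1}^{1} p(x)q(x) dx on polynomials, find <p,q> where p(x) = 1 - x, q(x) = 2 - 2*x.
<p,q> = 16/3

Expand the product: p(x)·q(x) = 2*x^2 - 4*x + 2.
∫_{-1}^{1} of each monomial x^k gives [2/(k+1) if k even, 0 if k odd]. Integrating term-by-term (or equivalently evaluating the antiderivative F(x) = 2*x^3/3 - 2*x^2 + 2*x at the endpoints):
  F(1) − F(−1) = 2/3 − (-14/3) = 16/3.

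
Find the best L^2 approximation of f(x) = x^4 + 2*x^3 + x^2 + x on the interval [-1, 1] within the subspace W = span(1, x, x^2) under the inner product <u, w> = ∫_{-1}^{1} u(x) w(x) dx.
g(x) = 13*x^2/7 + 11*x/5 - 3/35

The best approximation g ∈ W is the orthogonal projection of f onto W. Writing g = a_0 + a_1 x + a_2 x^2, the coefficients solve the normal equations G · a = b where
  G_{ij} = <φ_i, φ_j> and b_i = <f, φ_i>, with φ_0 = 1, φ_1 = x, φ_2 = x^2.
G =
  [2, 0, 2/3]
  [0, 2/3, 0]
  [2/3, 0, 2/5],
b = (16/15, 22/15, 24/35).
Solving gives a_0 = -3/35, a_1 = 11/5, a_2 = 13/7, so
  g(x) = 13*x^2/7 + 11*x/5 - 3/35.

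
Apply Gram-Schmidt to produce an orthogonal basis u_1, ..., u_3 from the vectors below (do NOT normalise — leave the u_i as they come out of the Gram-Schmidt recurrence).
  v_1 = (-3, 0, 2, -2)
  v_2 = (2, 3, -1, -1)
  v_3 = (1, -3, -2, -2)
Orthogonal basis:
  u_1 = (-3, 0, 2, -2)
  u_2 = (16/17, 3, -5/17, -29/17)
  u_3 = (56/73, -150/73, -127/73, -211/73)

Apply the Gram-Schmidt recurrence
  u_1 = v_1
  u_i = v_i − Σ_{j<i} ((v_i · u_j) / (u_j · u_j)) · u_j.

Step by step this gives:
  u_1 = (-3, 0, 2, -2)
  u_2 = (16/17, 3, -5/17, -29/17)
  u_3 = (56/73, -150/73, -127/73, -211/73)

Orthogonality check:
  u_2 · u_1 = 0 (should be 0)
  u_3 · u_1 = 0 (should be 0)
  u_3 · u_2 = 0 (should be 0)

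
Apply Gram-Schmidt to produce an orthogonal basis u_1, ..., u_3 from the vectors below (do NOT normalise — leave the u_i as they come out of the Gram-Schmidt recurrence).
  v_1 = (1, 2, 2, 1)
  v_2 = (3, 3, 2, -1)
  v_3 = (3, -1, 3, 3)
Orthogonal basis:
  u_1 = (1, 2, 2, 1)
  u_2 = (9/5, 3/5, -2/5, -11/5)
  u_3 = (113/43, -120/43, 37/43, 53/43)

Apply the Gram-Schmidt recurrence
  u_1 = v_1
  u_i = v_i − Σ_{j<i} ((v_i · u_j) / (u_j · u_j)) · u_j.

Step by step this gives:
  u_1 = (1, 2, 2, 1)
  u_2 = (9/5, 3/5, -2/5, -11/5)
  u_3 = (113/43, -120/43, 37/43, 53/43)

Orthogonality check:
  u_2 · u_1 = 0 (should be 0)
  u_3 · u_1 = 0 (should be 0)
  u_3 · u_2 = 0 (should be 0)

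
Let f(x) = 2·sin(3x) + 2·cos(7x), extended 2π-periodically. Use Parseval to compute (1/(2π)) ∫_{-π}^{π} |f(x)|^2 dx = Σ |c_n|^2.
Σ |c_n|^2 = 4

Expand |f|^2 and use orthogonality of {sin(nx), cos(mx)} on [-π, π]:
  ∫_{-π}^{π} sin(nx)^2 dx = π, ∫ cos(mx)^2 dx = π, and cross terms integrate to 0.
So ∫_{-π}^{π} f(x)^2 dx = 2^2 · π + 2^2 · π = (4 + 4)π.
Divide by 2π: (4 + 4)/2 = 4.
By Parseval, this equals Σ |c_n|^2.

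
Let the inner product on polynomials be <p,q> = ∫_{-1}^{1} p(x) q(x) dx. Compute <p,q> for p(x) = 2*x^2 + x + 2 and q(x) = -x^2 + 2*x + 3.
<p,q> = 76/5

Expand the product: p(x)·q(x) = -2*x^4 + 3*x^3 + 6*x^2 + 7*x + 6.
∫_{-1}^{1} of each monomial x^k gives [2/(k+1) if k even, 0 if k odd]. Integrating term-by-term (or equivalently evaluating the antiderivative F(x) = -2*x^5/5 + 3*x^4/4 + 2*x^3 + 7*x^2/2 + 6*x at the endpoints):
  F(1) − F(−1) = 237/20 − (-67/20) = 76/5.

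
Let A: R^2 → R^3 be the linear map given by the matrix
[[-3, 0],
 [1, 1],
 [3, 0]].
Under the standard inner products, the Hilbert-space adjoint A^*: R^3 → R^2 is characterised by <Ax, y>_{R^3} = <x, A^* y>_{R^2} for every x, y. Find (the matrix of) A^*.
A^* = A^T =
[[-3, 1, 3],
 [0, 1, 0]]

For real matrices with standard dot products, the defining identity <Ax, y> = <x, A^* y> gives (Ax)^T y = x^T (A^*) y, i.e. x^T A^T y = x^T (A^*) y. Since this holds for all x, y, we must have A^* = A^T. Therefore
A^* =
[[-3, 1, 3],
 [0, 1, 0]].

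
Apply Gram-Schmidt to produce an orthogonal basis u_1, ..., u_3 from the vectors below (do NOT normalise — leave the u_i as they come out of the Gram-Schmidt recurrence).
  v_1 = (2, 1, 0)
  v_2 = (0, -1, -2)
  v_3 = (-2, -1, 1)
Orthogonal basis:
  u_1 = (2, 1, 0)
  u_2 = (2/5, -4/5, -2)
  u_3 = (1/6, -1/3, 1/6)

Apply the Gram-Schmidt recurrence
  u_1 = v_1
  u_i = v_i − Σ_{j<i} ((v_i · u_j) / (u_j · u_j)) · u_j.

Step by step this gives:
  u_1 = (2, 1, 0)
  u_2 = (2/5, -4/5, -2)
  u_3 = (1/6, -1/3, 1/6)

Orthogonality check:
  u_2 · u_1 = 0 (should be 0)
  u_3 · u_1 = 0 (should be 0)
  u_3 · u_2 = 0 (should be 0)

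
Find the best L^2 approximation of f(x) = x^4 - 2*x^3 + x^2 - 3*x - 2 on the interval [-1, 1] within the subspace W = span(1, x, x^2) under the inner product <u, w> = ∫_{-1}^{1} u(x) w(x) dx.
g(x) = 13*x^2/7 - 21*x/5 - 73/35

The best approximation g ∈ W is the orthogonal projection of f onto W. Writing g = a_0 + a_1 x + a_2 x^2, the coefficients solve the normal equations G · a = b where
  G_{ij} = <φ_i, φ_j> and b_i = <f, φ_i>, with φ_0 = 1, φ_1 = x, φ_2 = x^2.
G =
  [2, 0, 2/3]
  [0, 2/3, 0]
  [2/3, 0, 2/5],
b = (-44/15, -14/5, -68/105).
Solving gives a_0 = -73/35, a_1 = -21/5, a_2 = 13/7, so
  g(x) = 13*x^2/7 - 21*x/5 - 73/35.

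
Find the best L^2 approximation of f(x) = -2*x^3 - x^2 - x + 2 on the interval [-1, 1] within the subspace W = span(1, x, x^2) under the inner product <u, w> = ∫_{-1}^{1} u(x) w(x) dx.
g(x) = -x^2 - 11*x/5 + 2

The best approximation g ∈ W is the orthogonal projection of f onto W. Writing g = a_0 + a_1 x + a_2 x^2, the coefficients solve the normal equations G · a = b where
  G_{ij} = <φ_i, φ_j> and b_i = <f, φ_i>, with φ_0 = 1, φ_1 = x, φ_2 = x^2.
G =
  [2, 0, 2/3]
  [0, 2/3, 0]
  [2/3, 0, 2/5],
b = (10/3, -22/15, 14/15).
Solving gives a_0 = 2, a_1 = -11/5, a_2 = -1, so
  g(x) = -x^2 - 11*x/5 + 2.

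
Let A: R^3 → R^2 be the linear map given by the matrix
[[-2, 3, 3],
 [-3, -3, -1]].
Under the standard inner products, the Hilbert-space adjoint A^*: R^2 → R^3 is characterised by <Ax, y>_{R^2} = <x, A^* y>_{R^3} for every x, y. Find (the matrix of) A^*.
A^* = A^T =
[[-2, -3],
 [3, -3],
 [3, -1]]

For real matrices with standard dot products, the defining identity <Ax, y> = <x, A^* y> gives (Ax)^T y = x^T (A^*) y, i.e. x^T A^T y = x^T (A^*) y. Since this holds for all x, y, we must have A^* = A^T. Therefore
A^* =
[[-2, -3],
 [3, -3],
 [3, -1]].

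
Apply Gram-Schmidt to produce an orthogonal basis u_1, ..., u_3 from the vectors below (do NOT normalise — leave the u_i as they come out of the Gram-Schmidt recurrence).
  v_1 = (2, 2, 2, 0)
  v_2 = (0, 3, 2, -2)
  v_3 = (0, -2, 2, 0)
Orthogonal basis:
  u_1 = (2, 2, 2, 0)
  u_2 = (-5/3, 4/3, 1/3, -2)
  u_3 = (-5/13, -22/13, 27/13, -6/13)

Apply the Gram-Schmidt recurrence
  u_1 = v_1
  u_i = v_i − Σ_{j<i} ((v_i · u_j) / (u_j · u_j)) · u_j.

Step by step this gives:
  u_1 = (2, 2, 2, 0)
  u_2 = (-5/3, 4/3, 1/3, -2)
  u_3 = (-5/13, -22/13, 27/13, -6/13)

Orthogonality check:
  u_2 · u_1 = 0 (should be 0)
  u_3 · u_1 = 0 (should be 0)
  u_3 · u_2 = 0 (should be 0)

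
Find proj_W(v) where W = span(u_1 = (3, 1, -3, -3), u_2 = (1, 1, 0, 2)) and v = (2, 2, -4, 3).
proj_W(v) = (140/41, 97/41, -129/82, 173/82)

Set up U = [u_1 | ... | u_2] ∈ R^(4×2). The projector onto W = col(U) is P = U (U^T U)^(-1) U^T.
Compute U^T U =
  [28, -2]
  [-2, 6],
and U^T v = (11, 10).
Solve U^T U · c = U^T v for the coefficients: c = (43/82, 151/82). The projection is proj_W(v) = U c.
Check: (v - proj_W(v)) · u_1 = 0  (should be 0).
Check: (v - proj_W(v)) · u_2 = 0  (should be 0).
Result: proj_W(v) = (140/41, 97/41, -129/82, 173/82).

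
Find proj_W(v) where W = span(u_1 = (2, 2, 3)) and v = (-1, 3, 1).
proj_W(v) = (14/17, 14/17, 21/17)

Set up U = [u_1 | ... | u_1] ∈ R^(3×1). The projector onto W = col(U) is P = U (U^T U)^(-1) U^T.
Compute U^T U =
  [17],
and U^T v = (7).
Solve U^T U · c = U^T v for the coefficients: c = (7/17). The projection is proj_W(v) = U c.
Check: (v - proj_W(v)) · u_1 = 0  (should be 0).
Result: proj_W(v) = (14/17, 14/17, 21/17).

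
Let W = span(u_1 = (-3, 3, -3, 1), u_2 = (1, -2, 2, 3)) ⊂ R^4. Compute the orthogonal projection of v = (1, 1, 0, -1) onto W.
proj_W(v) = (37/180, 5/36, -5/36, -73/60)

Set up U = [u_1 | ... | u_2] ∈ R^(4×2). The projector onto W = col(U) is P = U (U^T U)^(-1) U^T.
Compute U^T U =
  [28, -12]
  [-12, 18],
and U^T v = (-1, -4).
Solve U^T U · c = U^T v for the coefficients: c = (-11/60, -31/90). The projection is proj_W(v) = U c.
Check: (v - proj_W(v)) · u_1 = 0  (should be 0).
Check: (v - proj_W(v)) · u_2 = 0  (should be 0).
Result: proj_W(v) = (37/180, 5/36, -5/36, -73/60).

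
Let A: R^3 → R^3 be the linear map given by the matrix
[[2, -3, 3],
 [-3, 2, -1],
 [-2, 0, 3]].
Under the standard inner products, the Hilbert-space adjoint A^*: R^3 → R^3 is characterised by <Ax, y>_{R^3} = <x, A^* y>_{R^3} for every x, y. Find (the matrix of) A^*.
A^* = A^T =
[[2, -3, -2],
 [-3, 2, 0],
 [3, -1, 3]]

For real matrices with standard dot products, the defining identity <Ax, y> = <x, A^* y> gives (Ax)^T y = x^T (A^*) y, i.e. x^T A^T y = x^T (A^*) y. Since this holds for all x, y, we must have A^* = A^T. Therefore
A^* =
[[2, -3, -2],
 [-3, 2, 0],
 [3, -1, 3]].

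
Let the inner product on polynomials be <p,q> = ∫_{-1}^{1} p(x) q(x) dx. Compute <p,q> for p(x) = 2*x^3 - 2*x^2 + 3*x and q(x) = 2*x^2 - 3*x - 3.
<p,q> = -6

Expand the product: p(x)·q(x) = 4*x^5 - 10*x^4 + 6*x^3 - 3*x^2 - 9*x.
∫_{-1}^{1} of each monomial x^k gives [2/(k+1) if k even, 0 if k odd]. Integrating term-by-term (or equivalently evaluating the antiderivative F(x) = 2*x^6/3 - 2*x^5 + 3*x^4/2 - x^3 - 9*x^2/2 at the endpoints):
  F(1) − F(−1) = -16/3 − (2/3) = -6.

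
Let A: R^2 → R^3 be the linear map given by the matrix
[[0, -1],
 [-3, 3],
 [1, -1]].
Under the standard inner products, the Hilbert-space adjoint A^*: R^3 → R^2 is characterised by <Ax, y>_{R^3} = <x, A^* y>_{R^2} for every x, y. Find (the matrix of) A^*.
A^* = A^T =
[[0, -3, 1],
 [-1, 3, -1]]

For real matrices with standard dot products, the defining identity <Ax, y> = <x, A^* y> gives (Ax)^T y = x^T (A^*) y, i.e. x^T A^T y = x^T (A^*) y. Since this holds for all x, y, we must have A^* = A^T. Therefore
A^* =
[[0, -3, 1],
 [-1, 3, -1]].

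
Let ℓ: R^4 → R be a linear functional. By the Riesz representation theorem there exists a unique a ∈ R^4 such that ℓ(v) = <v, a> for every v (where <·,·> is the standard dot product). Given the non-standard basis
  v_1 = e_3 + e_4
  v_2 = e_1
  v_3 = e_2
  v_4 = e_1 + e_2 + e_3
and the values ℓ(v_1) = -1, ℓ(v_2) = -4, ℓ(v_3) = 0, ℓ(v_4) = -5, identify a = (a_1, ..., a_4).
a = (-4, 0, -1, 0)

Write a = (a_1, ..., a_4) in the standard basis. For each basis vector v_i, ℓ(v_i) = <v_i, a> is a linear equation in the a_j's. Collect the n equations into a matrix system V a = ℓ, where row i of V is v_i (expressed in the standard basis). Since V is invertible (lower-triangular with 1s on the diagonal, up to permutation), solve by back-substitution:
  V =
[[0, 0, 1, 1],
 [1, 0, 0, 0],
 [0, 1, 0, 0],
 [1, 1, 1, 0]]
  V a = (-1, -4, 0, -5)
Solving gives a = (-4, 0, -1, 0).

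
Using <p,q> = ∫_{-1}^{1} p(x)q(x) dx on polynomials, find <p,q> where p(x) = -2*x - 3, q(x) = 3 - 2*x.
<p,q> = -46/3

Expand the product: p(x)·q(x) = 4*x^2 - 9.
∫_{-1}^{1} of each monomial x^k gives [2/(k+1) if k even, 0 if k odd]. Integrating term-by-term (or equivalently evaluating the antiderivative F(x) = 4*x^3/3 - 9*x at the endpoints):
  F(1) − F(−1) = -23/3 − (23/3) = -46/3.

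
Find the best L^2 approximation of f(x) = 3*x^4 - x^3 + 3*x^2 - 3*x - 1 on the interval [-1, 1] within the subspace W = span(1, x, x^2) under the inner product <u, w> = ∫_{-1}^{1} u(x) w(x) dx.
g(x) = 39*x^2/7 - 18*x/5 - 44/35

The best approximation g ∈ W is the orthogonal projection of f onto W. Writing g = a_0 + a_1 x + a_2 x^2, the coefficients solve the normal equations G · a = b where
  G_{ij} = <φ_i, φ_j> and b_i = <f, φ_i>, with φ_0 = 1, φ_1 = x, φ_2 = x^2.
G =
  [2, 0, 2/3]
  [0, 2/3, 0]
  [2/3, 0, 2/5],
b = (6/5, -12/5, 146/105).
Solving gives a_0 = -44/35, a_1 = -18/5, a_2 = 39/7, so
  g(x) = 39*x^2/7 - 18*x/5 - 44/35.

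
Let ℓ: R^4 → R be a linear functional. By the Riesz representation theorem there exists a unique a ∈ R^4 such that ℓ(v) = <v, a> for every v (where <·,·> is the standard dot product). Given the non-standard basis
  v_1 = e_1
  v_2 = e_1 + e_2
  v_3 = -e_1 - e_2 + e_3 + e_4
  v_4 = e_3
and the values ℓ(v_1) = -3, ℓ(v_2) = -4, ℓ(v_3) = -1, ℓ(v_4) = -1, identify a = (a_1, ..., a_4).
a = (-3, -1, -1, -4)

Write a = (a_1, ..., a_4) in the standard basis. For each basis vector v_i, ℓ(v_i) = <v_i, a> is a linear equation in the a_j's. Collect the n equations into a matrix system V a = ℓ, where row i of V is v_i (expressed in the standard basis). Since V is invertible (lower-triangular with 1s on the diagonal, up to permutation), solve by back-substitution:
  V =
[[1, 0, 0, 0],
 [1, 1, 0, 0],
 [-1, -1, 1, 1],
 [0, 0, 1, 0]]
  V a = (-3, -4, -1, -1)
Solving gives a = (-3, -1, -1, -4).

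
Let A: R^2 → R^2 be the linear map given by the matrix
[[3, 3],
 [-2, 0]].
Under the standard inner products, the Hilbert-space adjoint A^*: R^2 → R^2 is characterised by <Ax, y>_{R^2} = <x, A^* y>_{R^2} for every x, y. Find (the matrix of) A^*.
A^* = A^T =
[[3, -2],
 [3, 0]]

For real matrices with standard dot products, the defining identity <Ax, y> = <x, A^* y> gives (Ax)^T y = x^T (A^*) y, i.e. x^T A^T y = x^T (A^*) y. Since this holds for all x, y, we must have A^* = A^T. Therefore
A^* =
[[3, -2],
 [3, 0]].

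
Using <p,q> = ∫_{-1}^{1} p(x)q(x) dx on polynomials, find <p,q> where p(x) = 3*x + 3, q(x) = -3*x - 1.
<p,q> = -12

Expand the product: p(x)·q(x) = -9*x^2 - 12*x - 3.
∫_{-1}^{1} of each monomial x^k gives [2/(k+1) if k even, 0 if k odd]. Integrating term-by-term (or equivalently evaluating the antiderivative F(x) = -3*x^3 - 6*x^2 - 3*x at the endpoints):
  F(1) − F(−1) = -12 − (0) = -12.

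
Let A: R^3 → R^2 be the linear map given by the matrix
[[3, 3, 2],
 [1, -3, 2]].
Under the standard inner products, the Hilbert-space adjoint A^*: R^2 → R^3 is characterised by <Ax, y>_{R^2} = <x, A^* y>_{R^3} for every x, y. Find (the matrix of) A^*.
A^* = A^T =
[[3, 1],
 [3, -3],
 [2, 2]]

For real matrices with standard dot products, the defining identity <Ax, y> = <x, A^* y> gives (Ax)^T y = x^T (A^*) y, i.e. x^T A^T y = x^T (A^*) y. Since this holds for all x, y, we must have A^* = A^T. Therefore
A^* =
[[3, 1],
 [3, -3],
 [2, 2]].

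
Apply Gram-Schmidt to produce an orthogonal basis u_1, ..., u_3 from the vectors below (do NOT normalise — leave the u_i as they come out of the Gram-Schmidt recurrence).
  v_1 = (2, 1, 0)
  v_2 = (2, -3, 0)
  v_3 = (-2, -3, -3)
Orthogonal basis:
  u_1 = (2, 1, 0)
  u_2 = (8/5, -16/5, 0)
  u_3 = (0, 0, -3)

Apply the Gram-Schmidt recurrence
  u_1 = v_1
  u_i = v_i − Σ_{j<i} ((v_i · u_j) / (u_j · u_j)) · u_j.

Step by step this gives:
  u_1 = (2, 1, 0)
  u_2 = (8/5, -16/5, 0)
  u_3 = (0, 0, -3)

Orthogonality check:
  u_2 · u_1 = 0 (should be 0)
  u_3 · u_1 = 0 (should be 0)
  u_3 · u_2 = 0 (should be 0)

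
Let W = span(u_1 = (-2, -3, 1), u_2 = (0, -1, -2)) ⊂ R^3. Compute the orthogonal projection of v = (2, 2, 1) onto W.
proj_W(v) = (82/69, 170/69, 53/69)

Set up U = [u_1 | ... | u_2] ∈ R^(3×2). The projector onto W = col(U) is P = U (U^T U)^(-1) U^T.
Compute U^T U =
  [14, 1]
  [1, 5],
and U^T v = (-9, -4).
Solve U^T U · c = U^T v for the coefficients: c = (-41/69, -47/69). The projection is proj_W(v) = U c.
Check: (v - proj_W(v)) · u_1 = 0  (should be 0).
Check: (v - proj_W(v)) · u_2 = 0  (should be 0).
Result: proj_W(v) = (82/69, 170/69, 53/69).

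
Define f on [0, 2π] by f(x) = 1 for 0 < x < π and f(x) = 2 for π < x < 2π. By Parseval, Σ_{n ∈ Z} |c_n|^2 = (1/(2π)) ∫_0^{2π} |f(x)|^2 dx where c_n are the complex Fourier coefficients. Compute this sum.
Σ |c_n|^2 = 5/2

Parseval equates the L^2 energy of f (normalised by 1/(2π)) with the ℓ^2 sum of its Fourier coefficients: (1/(2π)) ∫_0^{2π} |f|^2 = Σ |c_n|^2.
Compute the left side: (1/(2π)) [∫_0^π 1^2 dx + ∫_π^{2π} 2^2 dx] = (1/(2π)) · (1π + 4π) = (1 + 4)/2 = 5/2.
So Σ_{n ∈ Z} |c_n|^2 = 5/2.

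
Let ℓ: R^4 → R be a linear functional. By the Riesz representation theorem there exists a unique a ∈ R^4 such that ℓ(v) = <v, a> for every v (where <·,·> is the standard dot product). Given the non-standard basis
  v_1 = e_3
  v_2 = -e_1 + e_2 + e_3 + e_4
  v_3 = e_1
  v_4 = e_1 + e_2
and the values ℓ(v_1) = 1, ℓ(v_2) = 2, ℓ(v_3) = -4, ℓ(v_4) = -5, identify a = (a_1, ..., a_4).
a = (-4, -1, 1, -2)

Write a = (a_1, ..., a_4) in the standard basis. For each basis vector v_i, ℓ(v_i) = <v_i, a> is a linear equation in the a_j's. Collect the n equations into a matrix system V a = ℓ, where row i of V is v_i (expressed in the standard basis). Since V is invertible (lower-triangular with 1s on the diagonal, up to permutation), solve by back-substitution:
  V =
[[0, 0, 1, 0],
 [-1, 1, 1, 1],
 [1, 0, 0, 0],
 [1, 1, 0, 0]]
  V a = (1, 2, -4, -5)
Solving gives a = (-4, -1, 1, -2).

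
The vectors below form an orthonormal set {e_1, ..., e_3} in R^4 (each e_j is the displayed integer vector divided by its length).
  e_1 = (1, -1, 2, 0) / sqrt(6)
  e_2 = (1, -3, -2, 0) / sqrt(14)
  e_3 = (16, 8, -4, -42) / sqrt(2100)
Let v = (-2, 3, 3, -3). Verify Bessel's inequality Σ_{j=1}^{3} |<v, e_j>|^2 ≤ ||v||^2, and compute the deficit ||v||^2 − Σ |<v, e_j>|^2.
Σ |<v, e_j>|^2 = 654/25; ||v||^2 = 31; deficit = 121/25

Write each e_j = u_j / sqrt(<u_j, u_j>) where u_j is the displayed integer vector. Then <v, e_j> = <v, u_j> / sqrt(<u_j, u_j>), so |<v, e_j>|^2 = <v, u_j>^2 / <u_j, u_j>.
Coefficients: <v, e_1> = 1/sqrt(6), <v, e_2> = -17/sqrt(14), <v, e_3> = 106/sqrt(2100).
Square and sum: Σ |<v, e_j>|^2 = 654/25.
Compute ||v||^2 = v·v = 31.
Deficit = 31 − 654/25 = 121/25 ≥ 0, confirming Bessel's inequality. (The deficit equals ||v − Σ <v,e_j> e_j||^2, the squared distance from v to span{e_j}.)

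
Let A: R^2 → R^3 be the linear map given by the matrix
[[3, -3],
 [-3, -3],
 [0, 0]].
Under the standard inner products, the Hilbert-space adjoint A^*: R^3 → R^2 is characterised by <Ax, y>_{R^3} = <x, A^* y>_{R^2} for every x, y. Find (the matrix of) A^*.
A^* = A^T =
[[3, -3, 0],
 [-3, -3, 0]]

For real matrices with standard dot products, the defining identity <Ax, y> = <x, A^* y> gives (Ax)^T y = x^T (A^*) y, i.e. x^T A^T y = x^T (A^*) y. Since this holds for all x, y, we must have A^* = A^T. Therefore
A^* =
[[3, -3, 0],
 [-3, -3, 0]].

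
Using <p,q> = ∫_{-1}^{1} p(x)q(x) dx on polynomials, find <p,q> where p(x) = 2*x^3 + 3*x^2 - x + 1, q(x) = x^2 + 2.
<p,q> = 148/15

Expand the product: p(x)·q(x) = 2*x^5 + 3*x^4 + 3*x^3 + 7*x^2 - 2*x + 2.
∫_{-1}^{1} of each monomial x^k gives [2/(k+1) if k even, 0 if k odd]. Integrating term-by-term (or equivalently evaluating the antiderivative F(x) = x^6/3 + 3*x^5/5 + 3*x^4/4 + 7*x^3/3 - x^2 + 2*x at the endpoints):
  F(1) − F(−1) = 301/60 − (-97/20) = 148/15.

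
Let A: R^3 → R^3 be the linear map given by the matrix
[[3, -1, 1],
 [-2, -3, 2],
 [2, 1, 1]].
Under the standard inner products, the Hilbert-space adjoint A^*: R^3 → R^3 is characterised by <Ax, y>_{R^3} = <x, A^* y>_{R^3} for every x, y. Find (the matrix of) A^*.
A^* = A^T =
[[3, -2, 2],
 [-1, -3, 1],
 [1, 2, 1]]

For real matrices with standard dot products, the defining identity <Ax, y> = <x, A^* y> gives (Ax)^T y = x^T (A^*) y, i.e. x^T A^T y = x^T (A^*) y. Since this holds for all x, y, we must have A^* = A^T. Therefore
A^* =
[[3, -2, 2],
 [-1, -3, 1],
 [1, 2, 1]].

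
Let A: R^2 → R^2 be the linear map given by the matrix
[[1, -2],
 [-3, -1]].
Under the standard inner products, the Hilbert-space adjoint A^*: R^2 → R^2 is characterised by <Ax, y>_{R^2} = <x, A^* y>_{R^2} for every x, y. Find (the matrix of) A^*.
A^* = A^T =
[[1, -3],
 [-2, -1]]

For real matrices with standard dot products, the defining identity <Ax, y> = <x, A^* y> gives (Ax)^T y = x^T (A^*) y, i.e. x^T A^T y = x^T (A^*) y. Since this holds for all x, y, we must have A^* = A^T. Therefore
A^* =
[[1, -3],
 [-2, -1]].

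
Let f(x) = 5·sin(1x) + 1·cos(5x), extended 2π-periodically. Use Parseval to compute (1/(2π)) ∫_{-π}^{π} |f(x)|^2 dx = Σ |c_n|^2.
Σ |c_n|^2 = 13

Expand |f|^2 and use orthogonality of {sin(nx), cos(mx)} on [-π, π]:
  ∫_{-π}^{π} sin(nx)^2 dx = π, ∫ cos(mx)^2 dx = π, and cross terms integrate to 0.
So ∫_{-π}^{π} f(x)^2 dx = 5^2 · π + 1^2 · π = (25 + 1)π.
Divide by 2π: (25 + 1)/2 = 13.
By Parseval, this equals Σ |c_n|^2.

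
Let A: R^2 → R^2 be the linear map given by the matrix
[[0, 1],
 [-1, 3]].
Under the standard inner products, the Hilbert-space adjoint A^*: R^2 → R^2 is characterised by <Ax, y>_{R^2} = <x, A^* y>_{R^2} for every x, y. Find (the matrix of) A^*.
A^* = A^T =
[[0, -1],
 [1, 3]]

For real matrices with standard dot products, the defining identity <Ax, y> = <x, A^* y> gives (Ax)^T y = x^T (A^*) y, i.e. x^T A^T y = x^T (A^*) y. Since this holds for all x, y, we must have A^* = A^T. Therefore
A^* =
[[0, -1],
 [1, 3]].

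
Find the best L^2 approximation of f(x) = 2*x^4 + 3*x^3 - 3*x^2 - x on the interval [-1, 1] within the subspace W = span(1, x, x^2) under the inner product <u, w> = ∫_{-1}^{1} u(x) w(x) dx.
g(x) = -9*x^2/7 + 4*x/5 - 6/35

The best approximation g ∈ W is the orthogonal projection of f onto W. Writing g = a_0 + a_1 x + a_2 x^2, the coefficients solve the normal equations G · a = b where
  G_{ij} = <φ_i, φ_j> and b_i = <f, φ_i>, with φ_0 = 1, φ_1 = x, φ_2 = x^2.
G =
  [2, 0, 2/3]
  [0, 2/3, 0]
  [2/3, 0, 2/5],
b = (-6/5, 8/15, -22/35).
Solving gives a_0 = -6/35, a_1 = 4/5, a_2 = -9/7, so
  g(x) = -9*x^2/7 + 4*x/5 - 6/35.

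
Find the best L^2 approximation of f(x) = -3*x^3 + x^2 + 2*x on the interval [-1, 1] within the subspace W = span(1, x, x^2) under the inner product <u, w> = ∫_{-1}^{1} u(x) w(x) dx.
g(x) = x^2 + x/5

The best approximation g ∈ W is the orthogonal projection of f onto W. Writing g = a_0 + a_1 x + a_2 x^2, the coefficients solve the normal equations G · a = b where
  G_{ij} = <φ_i, φ_j> and b_i = <f, φ_i>, with φ_0 = 1, φ_1 = x, φ_2 = x^2.
G =
  [2, 0, 2/3]
  [0, 2/3, 0]
  [2/3, 0, 2/5],
b = (2/3, 2/15, 2/5).
Solving gives a_0 = 0, a_1 = 1/5, a_2 = 1, so
  g(x) = x^2 + x/5.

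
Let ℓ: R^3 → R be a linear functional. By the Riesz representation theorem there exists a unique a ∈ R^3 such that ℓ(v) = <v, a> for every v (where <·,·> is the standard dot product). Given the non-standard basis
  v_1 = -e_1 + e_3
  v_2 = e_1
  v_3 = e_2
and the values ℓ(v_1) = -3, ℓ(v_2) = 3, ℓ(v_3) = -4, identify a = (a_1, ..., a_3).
a = (3, -4, 0)

Write a = (a_1, ..., a_3) in the standard basis. For each basis vector v_i, ℓ(v_i) = <v_i, a> is a linear equation in the a_j's. Collect the n equations into a matrix system V a = ℓ, where row i of V is v_i (expressed in the standard basis). Since V is invertible (lower-triangular with 1s on the diagonal, up to permutation), solve by back-substitution:
  V =
[[-1, 0, 1],
 [1, 0, 0],
 [0, 1, 0]]
  V a = (-3, 3, -4)
Solving gives a = (3, -4, 0).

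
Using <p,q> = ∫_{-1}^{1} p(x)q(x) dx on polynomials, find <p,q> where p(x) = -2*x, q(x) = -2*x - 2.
<p,q> = 8/3

Expand the product: p(x)·q(x) = 4*x^2 + 4*x.
∫_{-1}^{1} of each monomial x^k gives [2/(k+1) if k even, 0 if k odd]. Integrating term-by-term (or equivalently evaluating the antiderivative F(x) = 4*x^3/3 + 2*x^2 at the endpoints):
  F(1) − F(−1) = 10/3 − (2/3) = 8/3.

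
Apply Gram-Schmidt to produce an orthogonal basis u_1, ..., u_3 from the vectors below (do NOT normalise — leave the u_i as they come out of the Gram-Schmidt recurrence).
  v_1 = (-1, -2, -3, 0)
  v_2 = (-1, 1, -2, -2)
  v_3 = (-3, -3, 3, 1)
Orthogonal basis:
  u_1 = (-1, -2, -3, 0)
  u_2 = (-9/14, 12/7, -13/14, -2)
  u_3 = (-417/115, -153/115, 241/115, -109/115)

Apply the Gram-Schmidt recurrence
  u_1 = v_1
  u_i = v_i − Σ_{j<i} ((v_i · u_j) / (u_j · u_j)) · u_j.

Step by step this gives:
  u_1 = (-1, -2, -3, 0)
  u_2 = (-9/14, 12/7, -13/14, -2)
  u_3 = (-417/115, -153/115, 241/115, -109/115)

Orthogonality check:
  u_2 · u_1 = 0 (should be 0)
  u_3 · u_1 = 0 (should be 0)
  u_3 · u_2 = 0 (should be 0)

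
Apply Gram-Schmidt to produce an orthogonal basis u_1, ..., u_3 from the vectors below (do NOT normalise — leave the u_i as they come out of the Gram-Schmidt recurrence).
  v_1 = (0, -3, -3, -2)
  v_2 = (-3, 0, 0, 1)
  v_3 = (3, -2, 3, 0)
Orthogonal basis:
  u_1 = (0, -3, -3, -2)
  u_2 = (-3, -3/11, -3/11, 9/11)
  u_3 = (1/6, -8/3, 7/3, 1/2)

Apply the Gram-Schmidt recurrence
  u_1 = v_1
  u_i = v_i − Σ_{j<i} ((v_i · u_j) / (u_j · u_j)) · u_j.

Step by step this gives:
  u_1 = (0, -3, -3, -2)
  u_2 = (-3, -3/11, -3/11, 9/11)
  u_3 = (1/6, -8/3, 7/3, 1/2)

Orthogonality check:
  u_2 · u_1 = 0 (should be 0)
  u_3 · u_1 = 0 (should be 0)
  u_3 · u_2 = 0 (should be 0)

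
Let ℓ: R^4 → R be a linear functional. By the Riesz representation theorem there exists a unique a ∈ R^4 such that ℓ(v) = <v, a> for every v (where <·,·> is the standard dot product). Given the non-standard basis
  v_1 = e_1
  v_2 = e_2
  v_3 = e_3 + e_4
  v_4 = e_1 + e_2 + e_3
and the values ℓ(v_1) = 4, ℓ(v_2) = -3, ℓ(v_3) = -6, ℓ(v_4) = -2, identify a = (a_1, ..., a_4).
a = (4, -3, -3, -3)

Write a = (a_1, ..., a_4) in the standard basis. For each basis vector v_i, ℓ(v_i) = <v_i, a> is a linear equation in the a_j's. Collect the n equations into a matrix system V a = ℓ, where row i of V is v_i (expressed in the standard basis). Since V is invertible (lower-triangular with 1s on the diagonal, up to permutation), solve by back-substitution:
  V =
[[1, 0, 0, 0],
 [0, 1, 0, 0],
 [0, 0, 1, 1],
 [1, 1, 1, 0]]
  V a = (4, -3, -6, -2)
Solving gives a = (4, -3, -3, -3).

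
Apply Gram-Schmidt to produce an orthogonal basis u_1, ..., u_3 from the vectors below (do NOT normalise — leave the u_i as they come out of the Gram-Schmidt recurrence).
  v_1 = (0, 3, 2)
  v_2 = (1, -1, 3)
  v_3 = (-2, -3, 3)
Orthogonal basis:
  u_1 = (0, 3, 2)
  u_2 = (1, -22/13, 33/13)
  u_3 = (-407/134, -37/67, 111/134)

Apply the Gram-Schmidt recurrence
  u_1 = v_1
  u_i = v_i − Σ_{j<i} ((v_i · u_j) / (u_j · u_j)) · u_j.

Step by step this gives:
  u_1 = (0, 3, 2)
  u_2 = (1, -22/13, 33/13)
  u_3 = (-407/134, -37/67, 111/134)

Orthogonality check:
  u_2 · u_1 = 0 (should be 0)
  u_3 · u_1 = 0 (should be 0)
  u_3 · u_2 = 0 (should be 0)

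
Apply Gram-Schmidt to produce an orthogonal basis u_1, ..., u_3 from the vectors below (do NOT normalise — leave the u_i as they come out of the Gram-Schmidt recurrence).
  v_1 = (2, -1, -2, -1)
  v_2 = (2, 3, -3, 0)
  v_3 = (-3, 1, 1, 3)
Orthogonal basis:
  u_1 = (2, -1, -2, -1)
  u_2 = (3/5, 37/10, -8/5, 7/10)
  u_3 = (-13/19, -41/57, -67/57, 97/57)

Apply the Gram-Schmidt recurrence
  u_1 = v_1
  u_i = v_i − Σ_{j<i} ((v_i · u_j) / (u_j · u_j)) · u_j.

Step by step this gives:
  u_1 = (2, -1, -2, -1)
  u_2 = (3/5, 37/10, -8/5, 7/10)
  u_3 = (-13/19, -41/57, -67/57, 97/57)

Orthogonality check:
  u_2 · u_1 = 0 (should be 0)
  u_3 · u_1 = 0 (should be 0)
  u_3 · u_2 = 0 (should be 0)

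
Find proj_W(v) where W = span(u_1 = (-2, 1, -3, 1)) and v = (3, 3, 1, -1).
proj_W(v) = (14/15, -7/15, 7/5, -7/15)

Set up U = [u_1 | ... | u_1] ∈ R^(4×1). The projector onto W = col(U) is P = U (U^T U)^(-1) U^T.
Compute U^T U =
  [15],
and U^T v = (-7).
Solve U^T U · c = U^T v for the coefficients: c = (-7/15). The projection is proj_W(v) = U c.
Check: (v - proj_W(v)) · u_1 = 0  (should be 0).
Result: proj_W(v) = (14/15, -7/15, 7/5, -7/15).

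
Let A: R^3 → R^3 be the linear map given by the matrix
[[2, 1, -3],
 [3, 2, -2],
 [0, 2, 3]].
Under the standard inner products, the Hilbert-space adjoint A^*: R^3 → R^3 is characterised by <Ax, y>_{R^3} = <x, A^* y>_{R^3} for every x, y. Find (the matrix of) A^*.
A^* = A^T =
[[2, 3, 0],
 [1, 2, 2],
 [-3, -2, 3]]

For real matrices with standard dot products, the defining identity <Ax, y> = <x, A^* y> gives (Ax)^T y = x^T (A^*) y, i.e. x^T A^T y = x^T (A^*) y. Since this holds for all x, y, we must have A^* = A^T. Therefore
A^* =
[[2, 3, 0],
 [1, 2, 2],
 [-3, -2, 3]].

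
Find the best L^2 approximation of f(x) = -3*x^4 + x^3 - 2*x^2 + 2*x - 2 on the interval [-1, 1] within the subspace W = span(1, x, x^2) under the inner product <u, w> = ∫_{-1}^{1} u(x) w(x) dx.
g(x) = -32*x^2/7 + 13*x/5 - 61/35

The best approximation g ∈ W is the orthogonal projection of f onto W. Writing g = a_0 + a_1 x + a_2 x^2, the coefficients solve the normal equations G · a = b where
  G_{ij} = <φ_i, φ_j> and b_i = <f, φ_i>, with φ_0 = 1, φ_1 = x, φ_2 = x^2.
G =
  [2, 0, 2/3]
  [0, 2/3, 0]
  [2/3, 0, 2/5],
b = (-98/15, 26/15, -314/105).
Solving gives a_0 = -61/35, a_1 = 13/5, a_2 = -32/7, so
  g(x) = -32*x^2/7 + 13*x/5 - 61/35.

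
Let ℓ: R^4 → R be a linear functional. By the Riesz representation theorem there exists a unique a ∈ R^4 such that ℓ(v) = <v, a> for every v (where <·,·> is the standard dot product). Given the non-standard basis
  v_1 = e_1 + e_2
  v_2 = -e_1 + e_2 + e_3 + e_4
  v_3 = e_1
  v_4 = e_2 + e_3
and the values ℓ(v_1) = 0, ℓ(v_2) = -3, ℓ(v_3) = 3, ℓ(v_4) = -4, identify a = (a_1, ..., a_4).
a = (3, -3, -1, 4)

Write a = (a_1, ..., a_4) in the standard basis. For each basis vector v_i, ℓ(v_i) = <v_i, a> is a linear equation in the a_j's. Collect the n equations into a matrix system V a = ℓ, where row i of V is v_i (expressed in the standard basis). Since V is invertible (lower-triangular with 1s on the diagonal, up to permutation), solve by back-substitution:
  V =
[[1, 1, 0, 0],
 [-1, 1, 1, 1],
 [1, 0, 0, 0],
 [0, 1, 1, 0]]
  V a = (0, -3, 3, -4)
Solving gives a = (3, -3, -1, 4).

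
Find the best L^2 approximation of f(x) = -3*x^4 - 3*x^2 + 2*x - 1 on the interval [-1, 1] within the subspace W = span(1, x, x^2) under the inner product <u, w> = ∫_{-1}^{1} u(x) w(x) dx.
g(x) = -39*x^2/7 + 2*x - 26/35

The best approximation g ∈ W is the orthogonal projection of f onto W. Writing g = a_0 + a_1 x + a_2 x^2, the coefficients solve the normal equations G · a = b where
  G_{ij} = <φ_i, φ_j> and b_i = <f, φ_i>, with φ_0 = 1, φ_1 = x, φ_2 = x^2.
G =
  [2, 0, 2/3]
  [0, 2/3, 0]
  [2/3, 0, 2/5],
b = (-26/5, 4/3, -286/105).
Solving gives a_0 = -26/35, a_1 = 2, a_2 = -39/7, so
  g(x) = -39*x^2/7 + 2*x - 26/35.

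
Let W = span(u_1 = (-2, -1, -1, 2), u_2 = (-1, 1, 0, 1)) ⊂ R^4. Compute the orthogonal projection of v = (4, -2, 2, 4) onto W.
proj_W(v) = (8/21, -26/21, -2/7, -8/21)

Set up U = [u_1 | ... | u_2] ∈ R^(4×2). The projector onto W = col(U) is P = U (U^T U)^(-1) U^T.
Compute U^T U =
  [10, 3]
  [3, 3],
and U^T v = (0, -2).
Solve U^T U · c = U^T v for the coefficients: c = (2/7, -20/21). The projection is proj_W(v) = U c.
Check: (v - proj_W(v)) · u_1 = 0  (should be 0).
Check: (v - proj_W(v)) · u_2 = 0  (should be 0).
Result: proj_W(v) = (8/21, -26/21, -2/7, -8/21).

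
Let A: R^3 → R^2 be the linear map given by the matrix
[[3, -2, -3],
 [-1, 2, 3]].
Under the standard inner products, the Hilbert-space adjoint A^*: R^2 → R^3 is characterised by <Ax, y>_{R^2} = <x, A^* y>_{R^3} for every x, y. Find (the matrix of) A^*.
A^* = A^T =
[[3, -1],
 [-2, 2],
 [-3, 3]]

For real matrices with standard dot products, the defining identity <Ax, y> = <x, A^* y> gives (Ax)^T y = x^T (A^*) y, i.e. x^T A^T y = x^T (A^*) y. Since this holds for all x, y, we must have A^* = A^T. Therefore
A^* =
[[3, -1],
 [-2, 2],
 [-3, 3]].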